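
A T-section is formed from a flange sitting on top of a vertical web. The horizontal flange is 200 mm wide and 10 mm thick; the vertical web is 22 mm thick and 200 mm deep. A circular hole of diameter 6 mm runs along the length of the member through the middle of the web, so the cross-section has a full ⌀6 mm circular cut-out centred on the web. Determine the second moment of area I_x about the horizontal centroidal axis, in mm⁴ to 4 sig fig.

Split into non-overlapping primitives; take the origin at the lower-left of the bounding box.
Flange: 200 × 10, A = 2 000 mm², y = 205 mm, Ī = 16666.7 mm⁴.
Web: 22 × 200, A = 4 400 mm², y = 100 mm, Ī = 14 666 667 mm⁴.
Hole (subtracted): ⌀6, A = 28.2743 mm², y = 100 mm, Ī = 63.6173 mm⁴.
Centroid: ȳ = ΣA·y / ΣA = 132.958 mm.
Transfer each piece to the horizontal centroidal axis using Ī + A·d² with d = y − 132.958:
  flange: d = 72.0419 mm → contributes +10 396 736 mm⁴
  web: d = -32.9581 mm → contributes +19 446 108 mm⁴
  hole: d = -32.9581 mm → contributes −30776.2 mm⁴
Total I = 29 812 068 mm⁴.

I_x ≈ 2.981 × 10⁷ mm⁴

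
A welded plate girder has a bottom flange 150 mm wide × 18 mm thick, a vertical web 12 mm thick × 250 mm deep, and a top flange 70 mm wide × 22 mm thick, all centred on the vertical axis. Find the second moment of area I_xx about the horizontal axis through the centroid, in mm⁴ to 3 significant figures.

I_xx ≈ 8.95 × 10⁷ mm⁴

Split into non-overlapping primitives; take the origin at the lower-left of the bounding box.
Bottom plate: 150 × 18, A = 2 700 mm², y = 9 mm, Ī = 72 900 mm⁴.
Web plate: 12 × 250, A = 3 000 mm², y = 143 mm, Ī = 15 625 000 mm⁴.
Top plate: 70 × 22, A = 1 540 mm², y = 279 mm, Ī = 62 113 mm⁴.
Centroid: ȳ = ΣA·y / ΣA = 121.96 mm.
Transfer each piece to the horizontal axis through the centroid using Ī + A·d² with d = y − 121.96:
  bottom plate: d = -112.96 mm → contributes +34 522 235 mm⁴
  web plate: d = 21.044 mm → contributes +16 953 575 mm⁴
  top plate: d = 157.04 mm → contributes +38 042 949 mm⁴
Total I = 89 518 759 mm⁴.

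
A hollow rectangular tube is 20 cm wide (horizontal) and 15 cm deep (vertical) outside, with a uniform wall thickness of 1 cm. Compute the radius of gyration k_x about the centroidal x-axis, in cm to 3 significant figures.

k_x ≈ 5.94 cm

Decompose the section into non-overlapping parts with the origin at the bottom-left of its bounding rectangle.
Outer rectangle: 20 × 15, A = 300 cm², y = 7.5 cm, Ī = 5 625 cm⁴.
Inner void (subtracted): 18 × 13, A = 234 cm², y = 7.5 cm, Ī = 3295.5 cm⁴.
By symmetry the centroid is at mid-height, ȳ = 7.5 cm.
All pieces are centred on the centroidal x-axis, so I = ΣĪ (holes subtracted) = 2329.5 cm⁴.
Radius of gyration: k = √(I/A) = √(2329.5 / 66) = 5.941 cm.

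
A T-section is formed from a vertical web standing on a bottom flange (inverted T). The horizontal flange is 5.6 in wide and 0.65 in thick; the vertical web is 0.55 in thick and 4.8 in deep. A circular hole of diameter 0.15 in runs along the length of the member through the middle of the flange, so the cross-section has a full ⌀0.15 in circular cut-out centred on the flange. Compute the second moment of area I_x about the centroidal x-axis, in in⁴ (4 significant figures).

I_x ≈ 16.54 in⁴

Split into non-overlapping primitives; take the origin at the lower-left of the bounding box.
Flange: 5.6 × 0.65, A = 3.64 in², y = 0.325 in, Ī = 0.128158 in⁴.
Web: 0.55 × 4.8, A = 2.64 in², y = 3.05 in, Ī = 5.0688 in⁴.
Hole (subtracted): ⌀0.15, A = 0.0176715 in², y = 0.325 in, Ī = 0.0000248505 in⁴.
Centroid: ȳ = ΣA·y / ΣA = 1.47377 in.
Transfer each piece to the centroidal x-axis using Ī + A·d² with d = y − 1.47377:
  flange: d = -1.14877 in → contributes +4.9318 in⁴
  web: d = 1.57623 in → contributes +11.6278 in⁴
  hole: d = -1.14877 in → contributes −0.0233455 in⁴
Total I = 16.5363 in⁴.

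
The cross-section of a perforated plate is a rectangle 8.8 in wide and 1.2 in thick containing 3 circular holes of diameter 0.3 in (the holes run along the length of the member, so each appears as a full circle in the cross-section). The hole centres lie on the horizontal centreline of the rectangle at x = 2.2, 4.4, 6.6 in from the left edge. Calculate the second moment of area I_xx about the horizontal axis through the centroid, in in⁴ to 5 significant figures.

Split into non-overlapping primitives; take the origin at the lower-left of the bounding box.
Plate: 8.8 × 1.2, A = 10.56 in², y = 0.6 in, Ī = 1.2672 in⁴.
Hole 1 (subtracted): ⌀0.3, A = 0.07068583 in², y = 0.6 in, Ī = 0.0003976078 in⁴.
Hole 2 (subtracted): ⌀0.3, A = 0.07068583 in², y = 0.6 in, Ī = 0.0003976078 in⁴.
Hole 3 (subtracted): ⌀0.3, A = 0.07068583 in², y = 0.6 in, Ī = 0.0003976078 in⁴.
By symmetry the centroid is at mid-height, ȳ = 0.6 in.
All pieces are centred on the horizontal axis through the centroid, so I = ΣĪ (holes subtracted) = 1.266007 in⁴.

I_xx ≈ 1.2660 in⁴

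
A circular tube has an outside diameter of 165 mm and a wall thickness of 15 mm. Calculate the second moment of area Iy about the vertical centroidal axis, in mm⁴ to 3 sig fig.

Iy ≈ 2.01 × 10⁷ mm⁴

Decompose the section into non-overlapping parts with the origin at the bottom-left of its bounding rectangle.
Outer circle: ⌀165, A = 21 382 mm², x = 82.5 mm, Ī = 36 383 601 mm⁴.
Bore (subtracted): ⌀135, A = 14 314 mm², x = 82.5 mm, Ī = 16 304 406 mm⁴.
By symmetry the centroid is at mid-width, x̄ = 82.5 mm.
All pieces are centred on the vertical centroidal axis, so I = ΣĪ (holes subtracted) = 20 079 195 mm⁴.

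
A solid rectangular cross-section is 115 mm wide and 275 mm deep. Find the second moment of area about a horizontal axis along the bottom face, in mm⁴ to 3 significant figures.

The section: 115 × 275, A = 31 625 mm², y = 137.5 mm, Ī = 199 303 385 mm⁴.
Transfer it to a horizontal axis along the bottom face using Ī + A·d² with d = y − 0:
  the section: d = 137.5 mm → contributes +797 213 542 mm⁴
Total I = 797 213 542 mm⁴.

I_base ≈ 7.97 × 10⁸ mm⁴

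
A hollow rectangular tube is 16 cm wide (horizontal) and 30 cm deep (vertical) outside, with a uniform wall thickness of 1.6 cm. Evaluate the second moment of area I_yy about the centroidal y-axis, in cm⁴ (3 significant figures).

Split into non-overlapping primitives; take the origin at the lower-left of the bounding box.
Outer rectangle: 16 × 30, A = 480 cm², x = 8 cm, Ī = 10 240 cm⁴.
Inner void (subtracted): 12.8 × 26.8, A = 343.04 cm², x = 8 cm, Ī = 4683.6 cm⁴.
By symmetry the centroid is at mid-width, x̄ = 8 cm.
All pieces are centred on the centroidal y-axis, so I = ΣĪ (holes subtracted) = 5556.4 cm⁴.

I_yy ≈ 5560 cm⁴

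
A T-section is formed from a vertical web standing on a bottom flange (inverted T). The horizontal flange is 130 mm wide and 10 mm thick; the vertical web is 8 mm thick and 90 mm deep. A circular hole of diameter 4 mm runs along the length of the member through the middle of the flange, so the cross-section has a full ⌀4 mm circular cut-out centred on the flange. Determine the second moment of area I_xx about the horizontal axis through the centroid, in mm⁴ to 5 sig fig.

I_xx ≈ 1.6512 × 10⁶ mm⁴

Decompose the section into non-overlapping parts with the origin at the bottom-left of its bounding rectangle.
Flange: 130 × 10, A = 1 300 mm², y = 5 mm, Ī = 10833.33 mm⁴.
Web: 8 × 90, A = 720 mm², y = 55 mm, Ī = 486 000 mm⁴.
Hole (subtracted): ⌀4, A = 12.56637 mm², y = 5 mm, Ī = 12.56637 mm⁴.
Centroid: ȳ = ΣA·y / ΣA = 22.93335 mm.
Transfer each piece to the horizontal axis through the centroid using Ī + A·d² with d = y − 22.93335:
  flange: d = -17.93335 mm → contributes +428919.7 mm⁴
  web: d = 32.06665 mm → contributes +1 226 355 mm⁴
  hole: d = -17.93335 mm → contributes −4053.972 mm⁴
Total I = 1 651 220 mm⁴.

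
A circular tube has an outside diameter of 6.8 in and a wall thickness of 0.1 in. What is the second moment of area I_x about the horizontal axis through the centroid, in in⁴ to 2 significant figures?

I_x ≈ 12 in⁴

Break the section into simple shapes (no overlaps), measuring from the bottom-left corner of the bounding box.
Outer circle: ⌀6.8, A = 36.32 in², y = 3.4 in, Ī = 105 in⁴.
Bore (subtracted): ⌀6.6, A = 34.21 in², y = 3.4 in, Ī = 93.14 in⁴.
By symmetry the centroid is at mid-height, ȳ = 3.4 in.
All pieces are centred on the horizontal axis through the centroid, so I = ΣĪ (holes subtracted) = 11.81 in⁴.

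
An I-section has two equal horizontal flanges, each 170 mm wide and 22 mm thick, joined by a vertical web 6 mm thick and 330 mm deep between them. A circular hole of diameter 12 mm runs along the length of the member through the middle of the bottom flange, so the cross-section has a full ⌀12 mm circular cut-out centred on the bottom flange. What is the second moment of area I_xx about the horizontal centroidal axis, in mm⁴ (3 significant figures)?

I_xx ≈ 2.46 × 10⁸ mm⁴

Break the section into simple shapes (no overlaps), measuring from the bottom-left corner of the bounding box.
Bottom flange: 170 × 22, A = 3 740 mm², y = 11 mm, Ī = 150 847 mm⁴.
Web: 6 × 330, A = 1 980 mm², y = 187 mm, Ī = 17 968 500 mm⁴.
Top flange: 170 × 22, A = 3 740 mm², y = 363 mm, Ī = 150 847 mm⁴.
Hole (subtracted): ⌀12, A = 113.1 mm², y = 11 mm, Ī = 1017.9 mm⁴.
Centroid: ȳ = ΣA·y / ΣA = 189.13 mm.
Transfer each piece to the horizontal centroidal axis using Ī + A·d² with d = y − 189.13:
  bottom flange: d = -178.13 mm → contributes +118 821 619 mm⁴
  web: d = -2.1296 mm → contributes +17 977 480 mm⁴
  top flange: d = 173.87 mm → contributes +113 214 477 mm⁴
  hole: d = -178.13 mm → contributes −3 589 614 mm⁴
Total I = 246 423 962 mm⁴.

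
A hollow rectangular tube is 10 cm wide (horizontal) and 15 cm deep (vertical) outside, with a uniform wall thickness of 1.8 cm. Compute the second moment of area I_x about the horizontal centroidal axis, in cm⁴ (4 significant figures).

I_x ≈ 2022 cm⁴

Treat the section as a set of non-overlapping primitives; coordinates are from the bounding-box lower-left.
Outer rectangle: 10 × 15, A = 150 cm², y = 7.5 cm, Ī = 2812.5 cm⁴.
Inner void (subtracted): 6.4 × 11.4, A = 72.96 cm², y = 7.5 cm, Ī = 790.157 cm⁴.
By symmetry the centroid is at mid-height, ȳ = 7.5 cm.
All pieces are centred on the horizontal centroidal axis, so I = ΣĪ (holes subtracted) = 2022.34 cm⁴.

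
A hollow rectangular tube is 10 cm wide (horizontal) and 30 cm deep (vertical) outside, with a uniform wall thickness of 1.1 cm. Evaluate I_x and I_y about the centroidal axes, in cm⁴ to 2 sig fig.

I_x ≈ 8500 cm⁴, I_y ≈ 1400 cm⁴

Treat the section as a set of non-overlapping primitives; coordinates are from the bounding-box lower-left.
Outer rectangle: 10 × 30, A = 300 cm², y = 15 cm, Ī = 22 500 cm⁴.
Inner void (subtracted): 7.8 × 27.8, A = 216.8 cm², y = 15 cm, Ī = 13 965 cm⁴.
By symmetry the centroid is at mid-height, ȳ = 15 cm.
All pieces are centred on the centroidal x-axis, so I = ΣĪ (holes subtracted) = 8 535 cm⁴.
Repeating about the centroidal y-axis gives I_y = 1 401 cm⁴.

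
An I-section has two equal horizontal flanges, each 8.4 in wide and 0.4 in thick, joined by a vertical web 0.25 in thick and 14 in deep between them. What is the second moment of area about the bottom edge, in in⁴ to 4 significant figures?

Split into non-overlapping primitives; take the origin at the lower-left of the bounding box.
Bottom flange: 8.4 × 0.4, A = 3.36 in², y = 0.2 in, Ī = 0.0448 in⁴.
Web: 0.25 × 14, A = 3.5 in², y = 7.4 in, Ī = 57.1667 in⁴.
Top flange: 8.4 × 0.4, A = 3.36 in², y = 14.6 in, Ī = 0.0448 in⁴.
Transfer each piece to a horizontal axis along the bottom face using Ī + A·d² with d = y − 0:
  bottom flange: d = 0.2 in → contributes +0.1792 in⁴
  web: d = 7.4 in → contributes +248.827 in⁴
  top flange: d = 14.6 in → contributes +716.262 in⁴
Total I = 965.268 in⁴.

I_base ≈ 965.3 in⁴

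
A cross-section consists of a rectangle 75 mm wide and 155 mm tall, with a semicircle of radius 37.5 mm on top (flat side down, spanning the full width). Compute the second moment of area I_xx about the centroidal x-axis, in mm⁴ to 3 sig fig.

Split into non-overlapping primitives; take the origin at the lower-left of the bounding box.
Rectangular body: 75 × 155, A = 11 625 mm², y = 77.5 mm, Ī = 23 274 219 mm⁴.
Semicircular cap: semicircle r = 37.5, A = 2208.9 mm², y = 170.92 mm, Ī = 217 049 mm⁴.
Centroid: ȳ = ΣA·y / ΣA = 92.416 mm.
Transfer each piece to the centroidal x-axis using Ī + A·d² with d = y − 92.416:
  rectangular body: d = -14.916 mm → contributes +25 860 670 mm⁴
  semicircular cap: d = 78.499 mm → contributes +13 828 827 mm⁴
Total I = 39 689 497 mm⁴.

I_xx ≈ 3.97 × 10⁷ mm⁴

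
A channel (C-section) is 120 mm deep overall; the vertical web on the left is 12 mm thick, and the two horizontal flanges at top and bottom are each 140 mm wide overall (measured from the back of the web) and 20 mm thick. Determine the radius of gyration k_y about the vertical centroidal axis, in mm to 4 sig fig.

k_y ≈ 43.68 mm

Split into non-overlapping primitives; take the origin at the lower-left of the bounding box.
Web: 12 × 120, A = 1 440 mm², x = 6 mm, Ī = 17 280 mm⁴.
Top flange (beyond web): 128 × 20, A = 2 560 mm², x = 76 mm, Ī = 3 495 253 mm⁴.
Bottom flange (beyond web): 128 × 20, A = 2 560 mm², x = 76 mm, Ī = 3 495 253 mm⁴.
Centroid: x̄ = ΣA·x / ΣA = 60.6341 mm.
Transfer each piece to the vertical centroidal axis using Ī + A·d² with d = x − 60.6341:
  web: d = -54.6341 mm → contributes +4 315 522 mm⁴
  top flange (beyond web): d = 15.3659 mm → contributes +4 099 694 mm⁴
  bottom flange (beyond web): d = 15.3659 mm → contributes +4 099 694 mm⁴
Total I = 12 514 909 mm⁴.
Radius of gyration: k = √(I/A) = √(12 514 909 / 6 560) = 43.6779 mm.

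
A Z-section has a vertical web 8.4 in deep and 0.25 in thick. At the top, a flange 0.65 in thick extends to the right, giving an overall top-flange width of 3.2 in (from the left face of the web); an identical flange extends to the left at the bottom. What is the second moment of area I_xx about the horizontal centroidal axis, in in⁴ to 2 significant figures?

I_xx ≈ 70 in⁴

Decompose the section into non-overlapping parts with the origin at the bottom-left of its bounding rectangle.
Web: 0.25 × 8.4, A = 2.1 in², y = 4.2 in, Ī = 12.35 in⁴.
Top flange (beyond web): 2.95 × 0.65, A = 1.918 in², y = 8.075 in, Ī = 0.06751 in⁴.
Bottom flange (beyond web): 2.95 × 0.65, A = 1.918 in², y = 0.325 in, Ī = 0.06751 in⁴.
Centroid: ȳ = ΣA·y / ΣA = 4.2 in.
Transfer each piece to the horizontal centroidal axis using Ī + A·d² with d = y − 4.2:
  web: d = 0 in → contributes +12.35 in⁴
  top flange (beyond web): d = 3.875 in → contributes +28.86 in⁴
  bottom flange (beyond web): d = -3.875 in → contributes +28.86 in⁴
Total I = 70.07 in⁴.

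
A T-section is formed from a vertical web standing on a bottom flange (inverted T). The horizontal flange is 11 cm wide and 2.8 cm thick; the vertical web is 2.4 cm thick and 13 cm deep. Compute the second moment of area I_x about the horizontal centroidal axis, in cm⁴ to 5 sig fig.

I_x ≈ 1426.8 cm⁴

Split into non-overlapping primitives; take the origin at the lower-left of the bounding box.
Flange: 11 × 2.8, A = 30.8 cm², y = 1.4 cm, Ī = 20.12267 cm⁴.
Web: 2.4 × 13, A = 31.2 cm², y = 9.3 cm, Ī = 439.4 cm⁴.
Centroid: ȳ = ΣA·y / ΣA = 5.375484 cm.
Transfer each piece to the horizontal centroidal axis using Ī + A·d² with d = y − 5.375484:
  flange: d = -3.975484 cm → contributes +506.9004 cm⁴
  web: d = 3.924516 cm → contributes +919.937 cm⁴
Total I = 1426.837 cm⁴.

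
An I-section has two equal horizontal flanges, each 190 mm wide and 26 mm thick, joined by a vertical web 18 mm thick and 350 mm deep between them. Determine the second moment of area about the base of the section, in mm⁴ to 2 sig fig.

I_base ≈ 1.1 × 10⁹ mm⁴

Decompose the section into non-overlapping parts with the origin at the bottom-left of its bounding rectangle.
Bottom flange: 190 × 26, A = 4 940 mm², y = 13 mm, Ī = 278 287 mm⁴.
Web: 18 × 350, A = 6 300 mm², y = 201 mm, Ī = 64 312 500 mm⁴.
Top flange: 190 × 26, A = 4 940 mm², y = 389 mm, Ī = 278 287 mm⁴.
Transfer each piece to a horizontal axis along the bottom face using Ī + A·d² with d = y − 0:
  bottom flange: d = 13 mm → contributes +1 113 147 mm⁴
  web: d = 201 mm → contributes +318 838 800 mm⁴
  top flange: d = 389 mm → contributes +747 804 027 mm⁴
Total I = 1 067 755 973 mm⁴.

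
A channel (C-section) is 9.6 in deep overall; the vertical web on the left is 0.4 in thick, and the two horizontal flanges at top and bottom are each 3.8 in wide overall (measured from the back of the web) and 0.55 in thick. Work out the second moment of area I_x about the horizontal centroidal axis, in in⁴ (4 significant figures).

I_x ≈ 106.2 in⁴

Break the section into simple shapes (no overlaps), measuring from the bottom-left corner of the bounding box.
Web: 0.4 × 9.6, A = 3.84 in², y = 4.8 in, Ī = 29.4912 in⁴.
Top flange (beyond web): 3.4 × 0.55, A = 1.87 in², y = 9.325 in, Ī = 0.0471396 in⁴.
Bottom flange (beyond web): 3.4 × 0.55, A = 1.87 in², y = 0.275 in, Ī = 0.0471396 in⁴.
By symmetry the centroid is at mid-height, ȳ = 4.8 in.
Transfer each piece to the horizontal centroidal axis using Ī + A·d² with d = y − 4.8:
  web: d = 0 in → contributes +29.4912 in⁴
  top flange (beyond web): d = 4.525 in → contributes +38.3366 in⁴
  bottom flange (beyond web): d = -4.525 in → contributes +38.3366 in⁴
Total I = 106.164 in⁴.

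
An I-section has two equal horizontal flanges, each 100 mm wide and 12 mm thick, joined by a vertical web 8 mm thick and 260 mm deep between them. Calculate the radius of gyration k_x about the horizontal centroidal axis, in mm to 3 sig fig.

Break the section into simple shapes (no overlaps), measuring from the bottom-left corner of the bounding box.
Bottom flange: 100 × 12, A = 1 200 mm², y = 6 mm, Ī = 14 400 mm⁴.
Web: 8 × 260, A = 2 080 mm², y = 142 mm, Ī = 11 717 333 mm⁴.
Top flange: 100 × 12, A = 1 200 mm², y = 278 mm, Ī = 14 400 mm⁴.
By symmetry the centroid is at mid-height, ȳ = 142 mm.
Transfer each piece to the horizontal centroidal axis using Ī + A·d² with d = y − 142:
  bottom flange: d = -136 mm → contributes +22 209 600 mm⁴
  web: d = 0 mm → contributes +11 717 333 mm⁴
  top flange: d = 136 mm → contributes +22 209 600 mm⁴
Total I = 56 136 533 mm⁴.
Radius of gyration: k = √(I/A) = √(56 136 533 / 4 480) = 111.94 mm.

k_x ≈ 112 mm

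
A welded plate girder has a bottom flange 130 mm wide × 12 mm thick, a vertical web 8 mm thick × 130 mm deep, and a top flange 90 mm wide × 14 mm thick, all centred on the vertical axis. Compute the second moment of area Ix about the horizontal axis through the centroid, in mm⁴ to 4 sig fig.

Break the section into simple shapes (no overlaps), measuring from the bottom-left corner of the bounding box.
Bottom plate: 130 × 12, A = 1 560 mm², y = 6 mm, Ī = 18 720 mm⁴.
Web plate: 8 × 130, A = 1 040 mm², y = 77 mm, Ī = 1 464 667 mm⁴.
Top plate: 90 × 14, A = 1 260 mm², y = 149 mm, Ī = 20 580 mm⁴.
Centroid: ȳ = ΣA·y / ΣA = 71.8083 mm.
Transfer each piece to the horizontal axis through the centroid using Ī + A·d² with d = y − 71.8083:
  bottom plate: d = -65.8083 mm → contributes +6 774 660 mm⁴
  web plate: d = 5.19171 mm → contributes +1 492 699 mm⁴
  top plate: d = 77.1917 mm → contributes +7 528 366 mm⁴
Total I = 15 795 725 mm⁴.

Ix ≈ 1.580 × 10⁷ mm⁴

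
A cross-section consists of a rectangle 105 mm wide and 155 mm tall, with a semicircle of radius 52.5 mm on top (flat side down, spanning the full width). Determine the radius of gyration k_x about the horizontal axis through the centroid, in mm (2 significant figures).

k_x ≈ 57 mm

Decompose the section into non-overlapping parts with the origin at the bottom-left of its bounding rectangle.
Rectangular body: 105 × 155, A = 16 275 mm², y = 77.5 mm, Ī = 32 583 906 mm⁴.
Semicircular cap: semicircle r = 52.5, A = 4 330 mm², y = 177.3 mm, Ī = 833 814 mm⁴.
Centroid: ȳ = ΣA·y / ΣA = 98.47 mm.
Transfer each piece to the horizontal axis through the centroid using Ī + A·d² with d = y − 98.47:
  rectangular body: d = -20.97 mm → contributes +39 738 339 mm⁴
  semicircular cap: d = 78.82 mm → contributes +27 727 959 mm⁴
Total I = 67 466 298 mm⁴.
Radius of gyration: k = √(I/A) = √(67 466 298 / 20 605) = 57.22 mm.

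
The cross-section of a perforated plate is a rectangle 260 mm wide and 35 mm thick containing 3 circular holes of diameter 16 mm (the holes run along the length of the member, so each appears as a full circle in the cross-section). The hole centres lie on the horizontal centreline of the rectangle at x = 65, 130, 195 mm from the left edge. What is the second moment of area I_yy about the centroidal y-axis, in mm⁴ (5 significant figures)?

Split into non-overlapping primitives; take the origin at the lower-left of the bounding box.
Plate: 260 × 35, A = 9 100 mm², x = 130 mm, Ī = 51 263 333 mm⁴.
Hole 1 (subtracted): ⌀16, A = 201.0619 mm², x = 65 mm, Ī = 3216.991 mm⁴.
Hole 2 (subtracted): ⌀16, A = 201.0619 mm², x = 130 mm, Ī = 3216.991 mm⁴.
Hole 3 (subtracted): ⌀16, A = 201.0619 mm², x = 195 mm, Ī = 3216.991 mm⁴.
By symmetry the centroid is at mid-width, x̄ = 130 mm.
Transfer each piece to the centroidal y-axis using Ī + A·d² with d = x − 130:
  plate: d = 0 mm → contributes +51 263 333 mm⁴
  hole 1: d = -65 mm → contributes −852703.6 mm⁴
  hole 2: d = 0 mm → contributes −3216.991 mm⁴
  hole 3: d = 65 mm → contributes −852703.6 mm⁴
Total I = 49 554 709 mm⁴.

I_yy ≈ 4.9555 × 10⁷ mm⁴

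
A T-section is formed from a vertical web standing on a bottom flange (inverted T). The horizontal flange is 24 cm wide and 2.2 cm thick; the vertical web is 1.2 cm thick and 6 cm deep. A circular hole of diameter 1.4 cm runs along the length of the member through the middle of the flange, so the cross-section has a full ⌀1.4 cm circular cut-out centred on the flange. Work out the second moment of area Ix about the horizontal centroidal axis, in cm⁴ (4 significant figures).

Ix ≈ 148.8 cm⁴

Break the section into simple shapes (no overlaps), measuring from the bottom-left corner of the bounding box.
Flange: 24 × 2.2, A = 52.8 cm², y = 1.1 cm, Ī = 21.296 cm⁴.
Web: 1.2 × 6, A = 7.2 cm², y = 5.2 cm, Ī = 21.6 cm⁴.
Hole (subtracted): ⌀1.4, A = 1.53938 cm², y = 1.1 cm, Ī = 0.188574 cm⁴.
Centroid: ȳ = ΣA·y / ΣA = 1.60496 cm.
Transfer each piece to the horizontal centroidal axis using Ī + A·d² with d = y − 1.60496:
  flange: d = -0.504955 cm → contributes +34.7589 cm⁴
  web: d = 3.59504 cm → contributes +114.655 cm⁴
  hole: d = -0.504955 cm → contributes −0.581085 cm⁴
Total I = 148.833 cm⁴.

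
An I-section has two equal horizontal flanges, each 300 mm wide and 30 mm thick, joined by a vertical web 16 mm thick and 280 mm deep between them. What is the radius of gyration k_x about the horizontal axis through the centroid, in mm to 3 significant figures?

k_x ≈ 144 mm

Break the section into simple shapes (no overlaps), measuring from the bottom-left corner of the bounding box.
Bottom flange: 300 × 30, A = 9 000 mm², y = 15 mm, Ī = 675 000 mm⁴.
Web: 16 × 280, A = 4 480 mm², y = 170 mm, Ī = 29 269 333 mm⁴.
Top flange: 300 × 30, A = 9 000 mm², y = 325 mm, Ī = 675 000 mm⁴.
By symmetry the centroid is at mid-height, ȳ = 170 mm.
Transfer each piece to the horizontal axis through the centroid using Ī + A·d² with d = y − 170:
  bottom flange: d = -155 mm → contributes +216 900 000 mm⁴
  web: d = 0 mm → contributes +29 269 333 mm⁴
  top flange: d = 155 mm → contributes +216 900 000 mm⁴
Total I = 463 069 333 mm⁴.
Radius of gyration: k = √(I/A) = √(463 069 333 / 22 480) = 143.52 mm.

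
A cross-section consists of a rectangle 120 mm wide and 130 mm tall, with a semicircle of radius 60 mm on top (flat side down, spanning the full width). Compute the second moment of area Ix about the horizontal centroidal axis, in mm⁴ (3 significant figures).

Split into non-overlapping primitives; take the origin at the lower-left of the bounding box.
Rectangular body: 120 × 130, A = 15 600 mm², y = 65 mm, Ī = 21 970 000 mm⁴.
Semicircular cap: semicircle r = 60, A = 5654.9 mm², y = 155.46 mm, Ī = 1 422 450 mm⁴.
Centroid: ȳ = ΣA·y / ΣA = 89.068 mm.
Transfer each piece to the horizontal centroidal axis using Ī + A·d² with d = y − 89.068:
  rectangular body: d = -24.068 mm → contributes +31 006 739 mm⁴
  semicircular cap: d = 66.397 mm → contributes +26 351 973 mm⁴
Total I = 57 358 712 mm⁴.

Ix ≈ 5.74 × 10⁷ mm⁴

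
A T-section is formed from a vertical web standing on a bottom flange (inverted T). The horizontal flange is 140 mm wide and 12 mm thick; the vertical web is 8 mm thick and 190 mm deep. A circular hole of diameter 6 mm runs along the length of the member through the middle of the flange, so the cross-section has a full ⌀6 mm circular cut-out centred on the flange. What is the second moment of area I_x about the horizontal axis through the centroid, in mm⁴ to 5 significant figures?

I_x ≈ 1.2668 × 10⁷ mm⁴

Decompose the section into non-overlapping parts with the origin at the bottom-left of its bounding rectangle.
Flange: 140 × 12, A = 1 680 mm², y = 6 mm, Ī = 20 160 mm⁴.
Web: 8 × 190, A = 1 520 mm², y = 107 mm, Ī = 4 572 667 mm⁴.
Hole (subtracted): ⌀6, A = 28.27433 mm², y = 6 mm, Ī = 63.61725 mm⁴.
Centroid: ȳ = ΣA·y / ΣA = 54.40267 mm.
Transfer each piece to the horizontal axis through the centroid using Ī + A·d² with d = y − 54.40267:
  flange: d = -48.40267 mm → contributes +3 956 095 mm⁴
  web: d = 52.59733 mm → contributes +8 777 714 mm⁴
  hole: d = -48.40267 mm → contributes −66305.26 mm⁴
Total I = 12 667 505 mm⁴.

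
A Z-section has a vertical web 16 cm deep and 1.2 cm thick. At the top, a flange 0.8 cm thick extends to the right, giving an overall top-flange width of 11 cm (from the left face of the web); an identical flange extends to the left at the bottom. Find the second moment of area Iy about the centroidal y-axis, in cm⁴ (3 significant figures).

Iy ≈ 602 cm⁴

Split into non-overlapping primitives; take the origin at the lower-left of the bounding box.
Web: 1.2 × 16, A = 19.2 cm², x = 10.4 cm, Ī = 2.304 cm⁴.
Top flange (beyond web): 9.8 × 0.8, A = 7.84 cm², x = 15.9 cm, Ī = 62.746 cm⁴.
Bottom flange (beyond web): 9.8 × 0.8, A = 7.84 cm², x = 4.9 cm, Ī = 62.746 cm⁴.
Centroid: x̄ = ΣA·x / ΣA = 10.4 cm.
Transfer each piece to the centroidal y-axis using Ī + A·d² with d = x − 10.4:
  web: d = 0 cm → contributes +2.304 cm⁴
  top flange (beyond web): d = 5.5 cm → contributes +299.91 cm⁴
  bottom flange (beyond web): d = -5.5 cm → contributes +299.91 cm⁴
Total I = 602.12 cm⁴.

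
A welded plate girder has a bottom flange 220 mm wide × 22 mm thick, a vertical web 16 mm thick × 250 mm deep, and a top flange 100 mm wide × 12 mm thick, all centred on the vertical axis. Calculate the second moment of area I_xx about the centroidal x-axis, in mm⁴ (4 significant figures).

Split into non-overlapping primitives; take the origin at the lower-left of the bounding box.
Bottom plate: 220 × 22, A = 4 840 mm², y = 11 mm, Ī = 195 213 mm⁴.
Web plate: 16 × 250, A = 4 000 mm², y = 147 mm, Ī = 20 833 333 mm⁴.
Top plate: 100 × 12, A = 1 200 mm², y = 278 mm, Ī = 14 400 mm⁴.
Centroid: ȳ = ΣA·y / ΣA = 97.0956 mm.
Transfer each piece to the centroidal x-axis using Ī + A·d² with d = y − 97.0956:
  bottom plate: d = -86.0956 mm → contributes +36 071 497 mm⁴
  web plate: d = 49.9044 mm → contributes +30 795 123 mm⁴
  top plate: d = 180.904 mm → contributes +39 286 075 mm⁴
Total I = 106 152 695 mm⁴.

I_xx ≈ 1.062 × 10⁸ mm⁴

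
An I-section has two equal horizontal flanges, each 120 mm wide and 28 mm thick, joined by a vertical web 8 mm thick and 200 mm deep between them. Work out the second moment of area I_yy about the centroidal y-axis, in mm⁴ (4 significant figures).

Break the section into simple shapes (no overlaps), measuring from the bottom-left corner of the bounding box.
Bottom flange: 120 × 28, A = 3 360 mm², x = 60 mm, Ī = 4 032 000 mm⁴.
Web: 8 × 200, A = 1 600 mm², x = 60 mm, Ī = 8533.33 mm⁴.
Top flange: 120 × 28, A = 3 360 mm², x = 60 mm, Ī = 4 032 000 mm⁴.
By symmetry the centroid is at mid-width, x̄ = 60 mm.
All pieces are centred on the centroidal y-axis, so I = ΣĪ = 8 072 533 mm⁴.

I_yy ≈ 8.073 × 10⁶ mm⁴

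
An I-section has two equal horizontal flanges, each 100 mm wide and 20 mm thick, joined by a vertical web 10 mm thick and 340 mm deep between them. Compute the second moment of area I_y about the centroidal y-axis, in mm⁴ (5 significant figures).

I_y ≈ 3.3617 × 10⁶ mm⁴

Break the section into simple shapes (no overlaps), measuring from the bottom-left corner of the bounding box.
Bottom flange: 100 × 20, A = 2 000 mm², x = 50 mm, Ī = 1 666 667 mm⁴.
Web: 10 × 340, A = 3 400 mm², x = 50 mm, Ī = 28333.33 mm⁴.
Top flange: 100 × 20, A = 2 000 mm², x = 50 mm, Ī = 1 666 667 mm⁴.
By symmetry the centroid is at mid-width, x̄ = 50 mm.
All pieces are centred on the centroidal y-axis, so I = ΣĪ = 3 361 667 mm⁴.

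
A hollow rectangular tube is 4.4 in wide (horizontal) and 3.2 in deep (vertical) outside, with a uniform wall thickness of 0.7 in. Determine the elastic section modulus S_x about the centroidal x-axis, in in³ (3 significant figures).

S_x ≈ 6.60 in³

Break the section into simple shapes (no overlaps), measuring from the bottom-left corner of the bounding box.
Outer rectangle: 4.4 × 3.2, A = 14.08 in², y = 1.6 in, Ī = 12.015 in⁴.
Inner void (subtracted): 3 × 1.8, A = 5.4 in², y = 1.6 in, Ī = 1.458 in⁴.
By symmetry the centroid is at mid-height, ȳ = 1.6 in.
All pieces are centred on the centroidal x-axis, so I = ΣĪ (holes subtracted) = 10.557 in⁴.
Extreme fibre distance c = 1.6 in; S = I/c = 6.5981 in³.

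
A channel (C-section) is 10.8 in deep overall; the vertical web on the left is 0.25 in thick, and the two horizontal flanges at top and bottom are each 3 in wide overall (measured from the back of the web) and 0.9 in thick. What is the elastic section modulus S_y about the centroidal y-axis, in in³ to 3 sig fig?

Treat the section as a set of non-overlapping primitives; coordinates are from the bounding-box lower-left.
Web: 0.25 × 10.8, A = 2.7 in², x = 0.125 in, Ī = 0.014063 in⁴.
Top flange (beyond web): 2.75 × 0.9, A = 2.475 in², x = 1.625 in, Ī = 1.5598 in⁴.
Bottom flange (beyond web): 2.75 × 0.9, A = 2.475 in², x = 1.625 in, Ī = 1.5598 in⁴.
Centroid: x̄ = ΣA·x / ΣA = 1.0956 in.
Transfer each piece to the centroidal y-axis using Ī + A·d² with d = x − 1.0956:
  web: d = -0.97059 in → contributes +2.5576 in⁴
  top flange (beyond web): d = 0.52941 in → contributes +2.2535 in⁴
  bottom flange (beyond web): d = 0.52941 in → contributes +2.2535 in⁴
Total I = 7.0645 in⁴.
Extreme fibre distance c = 1.9044 in; S = I/c = 3.7095 in³.

S_y ≈ 3.71 in³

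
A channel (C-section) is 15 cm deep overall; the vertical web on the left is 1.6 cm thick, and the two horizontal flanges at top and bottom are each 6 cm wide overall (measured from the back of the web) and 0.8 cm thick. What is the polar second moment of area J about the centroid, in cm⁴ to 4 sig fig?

Decompose the section into non-overlapping parts with the origin at the bottom-left of its bounding rectangle.
Web: 1.6 × 15, A = 24 cm², y = 7.5 cm, Ī = 450 cm⁴.
Top flange (beyond web): 4.4 × 0.8, A = 3.52 cm², y = 14.6 cm, Ī = 0.187733 cm⁴.
Bottom flange (beyond web): 4.4 × 0.8, A = 3.52 cm², y = 0.4 cm, Ī = 0.187733 cm⁴.
By symmetry the centroid is at mid-height, ȳ = 7.5 cm.
Transfer each piece to the centroidal x-axis using Ī + A·d² with d = y − 7.5:
  web: d = 0 cm → contributes +450 cm⁴
  top flange (beyond web): d = 7.1 cm → contributes +177.631 cm⁴
  bottom flange (beyond web): d = -7.1 cm → contributes +177.631 cm⁴
Total I = 805.262 cm⁴.
For the y-axis: x̄ = 1.48041 cm.
Repeating about the centroidal y-axis gives I_y = 65.4676 cm⁴.
Polar second moment: J = I_x + I_y = 870.729 cm⁴.

J ≈ 870.7 cm⁴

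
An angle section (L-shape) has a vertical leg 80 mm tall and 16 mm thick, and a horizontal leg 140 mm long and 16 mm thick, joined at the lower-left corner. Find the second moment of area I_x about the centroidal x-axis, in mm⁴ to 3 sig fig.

Treat the section as a set of non-overlapping primitives; coordinates are from the bounding-box lower-left.
Vertical leg: 16 × 80, A = 1 280 mm², y = 40 mm, Ī = 682 667 mm⁴.
Horizontal leg (remainder): 124 × 16, A = 1 984 mm², y = 8 mm, Ī = 42 325 mm⁴.
Centroid: ȳ = ΣA·y / ΣA = 20.549 mm.
Transfer each piece to the centroidal x-axis using Ī + A·d² with d = y − 20.549:
  vertical leg: d = 19.451 mm → contributes +1 166 943 mm⁴
  horizontal leg (remainder): d = -12.549 mm → contributes +354 761 mm⁴
Total I = 1 521 704 mm⁴.

I_x ≈ 1.52 × 10⁶ mm⁴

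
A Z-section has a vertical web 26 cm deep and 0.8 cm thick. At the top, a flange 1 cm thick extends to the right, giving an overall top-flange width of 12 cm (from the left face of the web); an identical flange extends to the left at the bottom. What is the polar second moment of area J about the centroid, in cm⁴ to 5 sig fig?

Treat the section as a set of non-overlapping primitives; coordinates are from the bounding-box lower-left.
Web: 0.8 × 26, A = 20.8 cm², y = 13 cm, Ī = 1171.733 cm⁴.
Top flange (beyond web): 11.2 × 1, A = 11.2 cm², y = 25.5 cm, Ī = 0.9333333 cm⁴.
Bottom flange (beyond web): 11.2 × 1, A = 11.2 cm², y = 0.5 cm, Ī = 0.9333333 cm⁴.
Centroid: ȳ = ΣA·y / ΣA = 13 cm.
Transfer each piece to the centroidal x-axis using Ī + A·d² with d = y − 13:
  web: d = 0 cm → contributes +1171.733 cm⁴
  top flange (beyond web): d = 12.5 cm → contributes +1750.933 cm⁴
  bottom flange (beyond web): d = -12.5 cm → contributes +1750.933 cm⁴
Total I = 4673.6 cm⁴.
For the y-axis: x̄ = 11.6 cm.
Repeating about the centroidal y-axis gives I_y = 1041.664 cm⁴.
Polar second moment: J = I_x + I_y = 5715.264 cm⁴.

J ≈ 5715.3 cm⁴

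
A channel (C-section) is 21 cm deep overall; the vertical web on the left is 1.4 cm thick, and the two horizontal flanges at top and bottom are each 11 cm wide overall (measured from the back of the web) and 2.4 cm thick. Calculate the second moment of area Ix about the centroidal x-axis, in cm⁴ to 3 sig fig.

Break the section into simple shapes (no overlaps), measuring from the bottom-left corner of the bounding box.
Web: 1.4 × 21, A = 29.4 cm², y = 10.5 cm, Ī = 1080.5 cm⁴.
Top flange (beyond web): 9.6 × 2.4, A = 23.04 cm², y = 19.8 cm, Ī = 11.059 cm⁴.
Bottom flange (beyond web): 9.6 × 2.4, A = 23.04 cm², y = 1.2 cm, Ī = 11.059 cm⁴.
By symmetry the centroid is at mid-height, ȳ = 10.5 cm.
Transfer each piece to the centroidal x-axis using Ī + A·d² with d = y − 10.5:
  web: d = 0 cm → contributes +1080.5 cm⁴
  top flange (beyond web): d = 9.3 cm → contributes +2003.8 cm⁴
  bottom flange (beyond web): d = -9.3 cm → contributes +2003.8 cm⁴
Total I = 5 088 cm⁴.

Ix ≈ 5090 cm⁴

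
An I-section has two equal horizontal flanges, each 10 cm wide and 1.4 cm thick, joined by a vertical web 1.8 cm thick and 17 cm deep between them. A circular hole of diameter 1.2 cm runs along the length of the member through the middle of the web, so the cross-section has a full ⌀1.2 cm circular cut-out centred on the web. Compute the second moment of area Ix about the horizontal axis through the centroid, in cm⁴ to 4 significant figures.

Ix ≈ 3111 cm⁴

Break the section into simple shapes (no overlaps), measuring from the bottom-left corner of the bounding box.
Bottom flange: 10 × 1.4, A = 14 cm², y = 0.7 cm, Ī = 2.28667 cm⁴.
Web: 1.8 × 17, A = 30.6 cm², y = 9.9 cm, Ī = 736.95 cm⁴.
Top flange: 10 × 1.4, A = 14 cm², y = 19.1 cm, Ī = 2.28667 cm⁴.
Hole (subtracted): ⌀1.2, A = 1.13097 cm², y = 9.9 cm, Ī = 0.101788 cm⁴.
By symmetry the centroid is at mid-height, ȳ = 9.9 cm.
Transfer each piece to the horizontal axis through the centroid using Ī + A·d² with d = y − 9.9:
  bottom flange: d = -9.2 cm → contributes +1187.25 cm⁴
  web: d = 0 cm → contributes +736.95 cm⁴
  top flange: d = 9.2 cm → contributes +1187.25 cm⁴
  hole: d = 0 cm → contributes −0.101788 cm⁴
Total I = 3111.34 cm⁴.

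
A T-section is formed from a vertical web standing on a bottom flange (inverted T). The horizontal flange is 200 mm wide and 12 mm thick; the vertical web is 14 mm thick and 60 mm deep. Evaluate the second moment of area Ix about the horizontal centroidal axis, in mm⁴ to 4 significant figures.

Decompose the section into non-overlapping parts with the origin at the bottom-left of its bounding rectangle.
Flange: 200 × 12, A = 2 400 mm², y = 6 mm, Ī = 28 800 mm⁴.
Web: 14 × 60, A = 840 mm², y = 42 mm, Ī = 252 000 mm⁴.
Centroid: ȳ = ΣA·y / ΣA = 15.3333 mm.
Transfer each piece to the horizontal centroidal axis using Ī + A·d² with d = y − 15.3333:
  flange: d = -9.33333 mm → contributes +237 867 mm⁴
  web: d = 26.6667 mm → contributes +849 333 mm⁴
Total I = 1 087 200 mm⁴.

Ix ≈ 1.087 × 10⁶ mm⁴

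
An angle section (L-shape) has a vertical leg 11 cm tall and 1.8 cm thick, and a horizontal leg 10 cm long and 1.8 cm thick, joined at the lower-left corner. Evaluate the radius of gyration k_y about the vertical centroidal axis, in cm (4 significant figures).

Split into non-overlapping primitives; take the origin at the lower-left of the bounding box.
Vertical leg: 1.8 × 11, A = 19.8 cm², x = 0.9 cm, Ī = 5.346 cm⁴.
Horizontal leg (remainder): 8.2 × 1.8, A = 14.76 cm², x = 5.9 cm, Ī = 82.7052 cm⁴.
Centroid: x̄ = ΣA·x / ΣA = 3.03542 cm.
Transfer each piece to the vertical centroidal axis using Ī + A·d² with d = x − 3.03542:
  vertical leg: d = -2.13542 cm → contributes +95.6341 cm⁴
  horizontal leg (remainder): d = 2.86458 cm → contributes +203.823 cm⁴
Total I = 299.457 cm⁴.
Radius of gyration: k = √(I/A) = √(299.457 / 34.56) = 2.94361 cm.

k_y ≈ 2.944 cm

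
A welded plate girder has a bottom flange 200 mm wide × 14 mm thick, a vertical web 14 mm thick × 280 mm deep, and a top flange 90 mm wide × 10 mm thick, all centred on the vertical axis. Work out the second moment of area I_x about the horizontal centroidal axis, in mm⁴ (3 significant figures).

I_x ≈ 9.47 × 10⁷ mm⁴

Break the section into simple shapes (no overlaps), measuring from the bottom-left corner of the bounding box.
Bottom plate: 200 × 14, A = 2 800 mm², y = 7 mm, Ī = 45 733 mm⁴.
Web plate: 14 × 280, A = 3 920 mm², y = 154 mm, Ī = 25 610 667 mm⁴.
Top plate: 90 × 10, A = 900 mm², y = 299 mm, Ī = 7 500 mm⁴.
Centroid: ȳ = ΣA·y / ΣA = 117.11 mm.
Transfer each piece to the horizontal centroidal axis using Ī + A·d² with d = y − 117.11:
  bottom plate: d = -110.11 mm → contributes +33 993 673 mm⁴
  web plate: d = 36.89 mm → contributes +30 945 217 mm⁴
  top plate: d = 181.89 mm → contributes +29 782 998 mm⁴
Total I = 94 721 887 mm⁴.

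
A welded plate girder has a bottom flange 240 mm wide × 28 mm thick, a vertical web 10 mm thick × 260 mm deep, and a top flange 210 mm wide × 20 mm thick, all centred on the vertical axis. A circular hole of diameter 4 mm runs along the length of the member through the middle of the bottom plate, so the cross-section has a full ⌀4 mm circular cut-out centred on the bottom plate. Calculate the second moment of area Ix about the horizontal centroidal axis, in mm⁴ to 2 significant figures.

Ix ≈ 2.3 × 10⁸ mm⁴

Break the section into simple shapes (no overlaps), measuring from the bottom-left corner of the bounding box.
Bottom plate: 240 × 28, A = 6 720 mm², y = 14 mm, Ī = 439 040 mm⁴.
Web plate: 10 × 260, A = 2 600 mm², y = 158 mm, Ī = 14 646 667 mm⁴.
Top plate: 210 × 20, A = 4 200 mm², y = 298 mm, Ī = 140 000 mm⁴.
Hole (subtracted): ⌀4, A = 12.57 mm², y = 14 mm, Ī = 12.57 mm⁴.
Centroid: ȳ = ΣA·y / ΣA = 130 mm.
Transfer each piece to the horizontal centroidal axis using Ī + A·d² with d = y − 130:
  bottom plate: d = -116 mm → contributes +90 902 342 mm⁴
  web plate: d = 27.97 mm → contributes +16 681 428 mm⁴
  top plate: d = 168 mm → contributes +118 645 521 mm⁴
  hole: d = -116 mm → contributes −169 179 mm⁴
Total I = 226 060 113 mm⁴.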